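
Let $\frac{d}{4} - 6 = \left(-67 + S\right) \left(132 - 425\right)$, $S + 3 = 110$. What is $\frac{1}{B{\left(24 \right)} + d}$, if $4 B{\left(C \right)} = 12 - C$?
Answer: $- \frac{1}{46859} \approx -2.1341 \cdot 10^{-5}$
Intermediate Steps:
$S = 107$ ($S = -3 + 110 = 107$)
$B{\left(C \right)} = 3 - \frac{C}{4}$ ($B{\left(C \right)} = \frac{12 - C}{4} = 3 - \frac{C}{4}$)
$d = -46856$ ($d = 24 + 4 \left(-67 + 107\right) \left(132 - 425\right) = 24 + 4 \cdot 40 \left(-293\right) = 24 + 4 \left(-11720\right) = 24 - 46880 = -46856$)
$\frac{1}{B{\left(24 \right)} + d} = \frac{1}{\left(3 - 6\right) - 46856} = \frac{1}{-3 - 46856} = \frac{1}{-46859} = - \frac{1}{46859}$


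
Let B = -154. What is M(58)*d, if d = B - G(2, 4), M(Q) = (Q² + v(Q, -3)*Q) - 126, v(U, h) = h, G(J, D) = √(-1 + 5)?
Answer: -477984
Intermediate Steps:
G(J, D) = 2 (G(J, D) = √4 = 2)
M(Q) = -126 + Q² - 3*Q (M(Q) = (Q² - 3*Q) - 126 = -126 + Q² - 3*Q)
d = -156 (d = -154 - 1*2 = -154 - 2 = -156)
M(58)*d = (-126 + 58² - 3*58)*(-156) = (-126 + 3364 - 174)*(-156) = 3064*(-156) = -477984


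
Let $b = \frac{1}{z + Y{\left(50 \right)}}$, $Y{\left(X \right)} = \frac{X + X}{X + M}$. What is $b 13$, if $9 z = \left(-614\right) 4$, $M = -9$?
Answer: $- \frac{4797}{99796} \approx -0.048068$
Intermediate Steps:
$Y{\left(X \right)} = \frac{2 X}{-9 + X}$ ($Y{\left(X \right)} = \frac{X + X}{X - 9} = \frac{2 X}{-9 + X}$)
$z = - \frac{2456}{9}$ ($z = \frac{\left(-614\right) 4}{9} = \frac{1}{9} \left(-2456\right) = - \frac{2456}{9} \approx -272.89$)
$b = - \frac{369}{99796}$ ($b = \frac{1}{- \frac{2456}{9} + 2 \cdot 50 \frac{1}{-9 + 50}} = \frac{1}{- \frac{2456}{9} + 2 \cdot 50 \cdot \frac{1}{41}} = \frac{1}{- \frac{2456}{9} + \frac{100}{41}} = \frac{1}{- \frac{99796}{369}} = - \frac{369}{99796} \approx -0.0036975$)
$b 13 = \left(- \frac{369}{99796}\right) 13 = - \frac{4797}{99796}$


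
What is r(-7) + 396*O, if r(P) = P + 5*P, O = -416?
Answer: -164778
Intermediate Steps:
r(P) = 6*P
r(-7) + 396*O = 6*(-7) + 396*(-416) = -42 - 164736 = -164778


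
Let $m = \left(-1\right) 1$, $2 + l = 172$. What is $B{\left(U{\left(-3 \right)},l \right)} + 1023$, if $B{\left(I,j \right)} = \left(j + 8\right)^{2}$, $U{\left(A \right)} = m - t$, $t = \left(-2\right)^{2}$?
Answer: $32707$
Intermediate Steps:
$l = 170$ ($l = -2 + 172 = 170$)
$t = 4$
$m = -1$
$U{\left(A \right)} = -5$ ($U{\left(A \right)} = -1 - 4 = -5$)
$B{\left(I,j \right)} = \left(8 + j\right)^{2}$
$B{\left(U{\left(-3 \right)},l \right)} + 1023 = \left(8 + 170\right)^{2} + 1023 = 178^{2} + 1023 = 31684 + 1023 = 32707$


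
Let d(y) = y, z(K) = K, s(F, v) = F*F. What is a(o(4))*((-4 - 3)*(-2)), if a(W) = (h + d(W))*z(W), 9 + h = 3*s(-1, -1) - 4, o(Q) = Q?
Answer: -336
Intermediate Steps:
s(F, v) = F²
h = -10 (h = -9 + (3*(-1)² - 4) = -9 + (3*1 - 4) = -9 + (3 - 4) = -9 - 1 = -10)
a(W) = W*(-10 + W) (a(W) = (-10 + W)*W = W*(-10 + W))
a(o(4))*((-4 - 3)*(-2)) = (4*(-10 + 4))*((-4 - 3)*(-2)) = (4*(-6))*(-7*(-2)) = -24*14 = -336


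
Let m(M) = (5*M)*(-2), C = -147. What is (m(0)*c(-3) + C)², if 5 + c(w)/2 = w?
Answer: 21609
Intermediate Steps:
c(w) = -10 + 2*w
m(M) = -10*M
(m(0)*c(-3) + C)² = ((-10*0)*(-10 + 2*(-3)) - 147)² = (0*(-10 - 6) - 147)² = (0*(-16) - 147)² = (0 - 147)² = (-147)² = 21609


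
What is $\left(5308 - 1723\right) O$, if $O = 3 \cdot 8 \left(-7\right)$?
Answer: $-602280$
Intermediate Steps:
$O = -168$ ($O = 24 \left(-7\right) = -168$)
$\left(5308 - 1723\right) O = \left(5308 - 1723\right) \left(-168\right) = 3585 \left(-168\right) = -602280$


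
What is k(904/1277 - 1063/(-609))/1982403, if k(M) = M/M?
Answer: 1/1982403 ≈ 5.0444e-7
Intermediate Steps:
k(M) = 1
k(904/1277 - 1063/(-609))/1982403 = 1/1982403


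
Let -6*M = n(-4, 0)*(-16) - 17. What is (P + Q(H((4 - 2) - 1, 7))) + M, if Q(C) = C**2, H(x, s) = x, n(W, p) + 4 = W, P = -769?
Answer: -1573/2 ≈ -786.50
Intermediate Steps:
n(W, p) = -4 + W
M = -37/2 (M = -((-4 - 4)*(-16) - 17)/6 = -(-8*(-16) - 17)/6 = -(128 - 17)/6 = -1/6*111 = -37/2 ≈ -18.500)
(P + Q(H((4 - 2) - 1, 7))) + M = (-769 + ((4 - 2) - 1)**2) - 37/2 = (-769 + (2 - 1)**2) - 37/2 = (-769 + 1**2) - 37/2 = (-769 + 1) - 37/2 = -768 - 37/2 = -1573/2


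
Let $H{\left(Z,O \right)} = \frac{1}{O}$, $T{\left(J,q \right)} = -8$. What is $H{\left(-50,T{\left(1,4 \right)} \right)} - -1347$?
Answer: $\frac{10775}{8} \approx 1346.9$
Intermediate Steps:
$H{\left(-50,T{\left(1,4 \right)} \right)} - -1347 = \frac{1}{-8} - -1347 = - \frac{1}{8} + 1347 = \frac{10775}{8}$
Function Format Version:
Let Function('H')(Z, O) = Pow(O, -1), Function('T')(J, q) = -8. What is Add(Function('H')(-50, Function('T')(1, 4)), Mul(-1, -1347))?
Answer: Rational(10775, 8) ≈ 1346.9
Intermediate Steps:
Add(Function('H')(-50, Function('T')(1, 4)), Mul(-1, -1347)) = Add(Pow(-8, -1), Mul(-1, -1347)) = Add(Rational(-1, 8), 1347) = Rational(10775, 8)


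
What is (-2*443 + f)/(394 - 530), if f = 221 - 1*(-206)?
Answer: 27/8 ≈ 3.3750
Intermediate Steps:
f = 427 (f = 221 + 206 = 427)
(-2*443 + f)/(394 - 530) = (-2*443 + 427)/(394 - 530) = (-886 + 427)/(-136) = -459*(-1/136) = 27/8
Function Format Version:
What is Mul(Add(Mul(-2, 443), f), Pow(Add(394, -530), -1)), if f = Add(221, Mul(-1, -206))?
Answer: Rational(27, 8) ≈ 3.3750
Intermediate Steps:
f = 427 (f = Add(221, 206) = 427)
Mul(Add(Mul(-2, 443), f), Pow(Add(394, -530), -1)) = Mul(Add(Mul(-2, 443), 427), Pow(Add(394, -530), -1)) = Mul(Add(-886, 427), Pow(-136, -1)) = Mul(-459, Rational(-1, 136)) = Rational(27, 8)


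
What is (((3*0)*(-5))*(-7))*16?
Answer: 0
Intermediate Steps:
(((3*0)*(-5))*(-7))*16 = ((0*(-5))*(-7))*16 = (0*(-7))*16 = 0*16 = 0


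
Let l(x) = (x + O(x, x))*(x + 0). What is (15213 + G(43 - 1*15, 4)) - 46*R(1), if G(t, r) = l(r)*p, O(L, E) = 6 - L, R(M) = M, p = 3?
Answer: 15239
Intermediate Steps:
l(x) = 6*x (l(x) = (x + (6 - x))*(x + 0) = 6*x)
G(t, r) = 18*r (G(t, r) = (6*r)*3 = 18*r)
(15213 + G(43 - 1*15, 4)) - 46*R(1) = (15213 + 18*4) - 46*1 = (15213 + 72) - 46 = 15285 - 46 = 15239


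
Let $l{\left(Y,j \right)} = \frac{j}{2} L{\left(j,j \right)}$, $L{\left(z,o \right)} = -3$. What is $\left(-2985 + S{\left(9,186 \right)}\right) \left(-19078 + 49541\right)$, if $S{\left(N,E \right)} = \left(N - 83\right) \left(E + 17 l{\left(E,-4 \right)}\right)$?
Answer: $-740159511$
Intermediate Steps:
$l{\left(Y,j \right)} = - \frac{3 j}{2}$ ($l{\left(Y,j \right)} = \frac{j}{2} \left(-3\right) = - \frac{3 j}{2}$)
$S{\left(N,E \right)} = \left(-83 + N\right) \left(102 + E\right)$ ($S{\left(N,E \right)} = \left(N - 83\right) \left(E + 17 \left(\left(- \frac{3}{2}\right) \left(-4\right)\right)\right) = \left(-83 + N\right) \left(E + 17 \cdot 6\right) = \left(-83 + N\right) \left(E + 102\right) = \left(-83 + N\right) \left(102 + E\right)$)
$\left(-2985 + S{\left(9,186 \right)}\right) \left(-19078 + 49541\right) = \left(-2985 + \left(-8466 - 15438 + 102 \cdot 9 + 186 \cdot 9\right)\right) \left(-19078 + 49541\right) = \left(-2985 + \left(-8466 - 15438 + 918 + 1674\right)\right) 30463 = \left(-2985 - 21312\right) 30463 = \left(-24297\right) 30463 = -740159511$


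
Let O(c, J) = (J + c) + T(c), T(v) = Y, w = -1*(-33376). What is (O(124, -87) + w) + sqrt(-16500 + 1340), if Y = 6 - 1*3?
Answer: 33416 + 2*I*sqrt(3790) ≈ 33416.0 + 123.13*I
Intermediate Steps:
w = 33376
Y = 3 (Y = 6 - 3 = 3)
T(v) = 3
O(c, J) = 3 + J + c (O(c, J) = (J + c) + 3 = 3 + J + c)
(O(124, -87) + w) + sqrt(-16500 + 1340) = ((3 - 87 + 124) + 33376) + sqrt(-16500 + 1340) = (40 + 33376) + sqrt(-15160) = 33416 + 2*I*sqrt(3790)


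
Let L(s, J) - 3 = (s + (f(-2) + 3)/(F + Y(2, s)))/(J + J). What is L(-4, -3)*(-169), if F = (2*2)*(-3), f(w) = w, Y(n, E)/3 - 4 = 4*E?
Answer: -178633/288 ≈ -620.25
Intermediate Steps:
Y(n, E) = 12 + 12*E (Y(n, E) = 12 + 3*(4*E) = 12 + 12*E)
F = -12 (F = 4*(-3) = -12)
L(s, J) = 3 + (s + 1/(12*s))/(2*J) (L(s, J) = 3 + (s + (-2 + 3)/(-12 + (12 + 12*s)))/(J + J) = 3 + (s + 1/(12*s))/((2*J)) = 3 + (s + 1*(1/(12*s)))*(1/(2*J)) = 3 + (s + 1/(12*s))*(1/(2*J)) = 3 + (s + 1/(12*s))/(2*J))
L(-4, -3)*(-169) = (3 + (½)*(-4)/(-3) + (1/24)/(-3*(-4)))*(-169) = (3 + (½)*(-4)*(-⅓) + (1/24)*(-⅓)*(-¼))*(-169) = (3 + ⅔ + 1/288)*(-169) = (1057/288)*(-169) = -178633/288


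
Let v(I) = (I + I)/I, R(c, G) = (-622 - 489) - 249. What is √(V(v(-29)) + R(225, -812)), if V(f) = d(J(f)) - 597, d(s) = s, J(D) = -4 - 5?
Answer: I*√1966 ≈ 44.34*I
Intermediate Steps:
J(D) = -9
R(c, G) = -1360 (R(c, G) = -1111 - 249 = -1360)
v(I) = 2 (v(I) = (2*I)/I = 2)
V(f) = -606 (V(f) = -9 - 597 = -606)
√(V(v(-29)) + R(225, -812)) = √(-606 - 1360) = √(-1966) = I*√1966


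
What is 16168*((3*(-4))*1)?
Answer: -194016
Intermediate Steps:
16168*((3*(-4))*1) = 16168*(-12*1) = 16168*(-12) = -194016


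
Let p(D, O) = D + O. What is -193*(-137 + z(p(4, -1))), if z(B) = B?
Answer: 25862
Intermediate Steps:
-193*(-137 + z(p(4, -1))) = -193*(-137 + (4 - 1)) = -193*(-137 + 3) = -193*(-134) = 25862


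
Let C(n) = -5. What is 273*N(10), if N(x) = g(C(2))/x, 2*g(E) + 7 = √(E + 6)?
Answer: -819/10 ≈ -81.900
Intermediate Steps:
g(E) = -7/2 + √(6 + E)/2 (g(E) = -7/2 + √(E + 6)/2 = -7/2 + √(6 + E)/2)
N(x) = -3/x (N(x) = (-7/2 + √(6 - 5)/2)/x = (-7/2 + √1/2)/x = (-7/2 + (½)*1)/x = (-7/2 + ½)/x = -3/x)
273*N(10) = 273*(-3/10) = -819/10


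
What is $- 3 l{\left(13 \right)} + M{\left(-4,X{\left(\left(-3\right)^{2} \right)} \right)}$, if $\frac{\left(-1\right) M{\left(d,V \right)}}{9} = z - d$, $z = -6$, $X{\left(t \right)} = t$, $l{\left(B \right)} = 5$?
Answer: $3$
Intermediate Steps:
$M{\left(d,V \right)} = 54 + 9 d$ ($M{\left(d,V \right)} = - 9 \left(-6 - d\right) = 54 + 9 d$)
$- 3 l{\left(13 \right)} + M{\left(-4,X{\left(\left(-3\right)^{2} \right)} \right)} = \left(-3\right) 5 + \left(54 + 9 \left(-4\right)\right) = -15 + \left(54 - 36\right) = -15 + 18 = 3$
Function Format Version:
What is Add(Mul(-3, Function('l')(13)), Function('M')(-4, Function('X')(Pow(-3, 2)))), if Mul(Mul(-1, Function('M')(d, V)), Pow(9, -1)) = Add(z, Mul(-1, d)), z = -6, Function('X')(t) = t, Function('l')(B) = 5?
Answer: 3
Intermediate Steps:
Function('M')(d, V) = Add(54, Mul(9, d)) (Function('M')(d, V) = Mul(-9, Add(-6, Mul(-1, d))) = Add(54, Mul(9, d)))
Add(Mul(-3, Function('l')(13)), Function('M')(-4, Function('X')(Pow(-3, 2)))) = Add(Mul(-3, 5), Add(54, Mul(9, -4))) = Add(-15, Add(54, -36)) = Add(-15, 18) = 3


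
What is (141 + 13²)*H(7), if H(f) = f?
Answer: 2170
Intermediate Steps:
(141 + 13²)*H(7) = (141 + 13²)*7 = (141 + 169)*7 = 310*7 = 2170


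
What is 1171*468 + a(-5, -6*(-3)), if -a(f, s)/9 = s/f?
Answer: 2740302/5 ≈ 5.4806e+5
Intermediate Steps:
a(f, s) = -9*s/f
1171*468 + a(-5, -6*(-3)) = 1171*468 - 9*(-6*(-3))/(-5) = 548028 - 9*18*(-⅕) = 548028 + 162/5 = 2740302/5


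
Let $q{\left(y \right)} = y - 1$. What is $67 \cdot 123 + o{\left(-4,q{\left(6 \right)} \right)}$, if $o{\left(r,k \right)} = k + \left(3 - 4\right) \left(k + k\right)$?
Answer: $8236$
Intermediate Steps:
$q{\left(y \right)} = -1 + y$
$o{\left(r,k \right)} = - k$ ($o{\left(r,k \right)} = k - 2 k = - k$)
$67 \cdot 123 + o{\left(-4,q{\left(6 \right)} \right)} = 67 \cdot 123 - \left(-1 + 6\right) = 8241 - 5 = 8236$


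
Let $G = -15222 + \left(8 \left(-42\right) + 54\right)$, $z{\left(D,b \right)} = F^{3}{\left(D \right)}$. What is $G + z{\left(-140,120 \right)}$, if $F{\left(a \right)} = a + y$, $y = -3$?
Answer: $-2939711$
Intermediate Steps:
$F{\left(a \right)} = -3 + a$ ($F{\left(a \right)} = a - 3 = -3 + a$)
$z{\left(D,b \right)} = \left(-3 + D\right)^{3}$
$G = -15504$ ($G = -15222 + \left(-336 + 54\right) = -15222 - 282 = -15504$)
$G + z{\left(-140,120 \right)} = -15504 + \left(-3 - 140\right)^{3} = -15504 + \left(-143\right)^{3} = -15504 - 2924207 = -2939711$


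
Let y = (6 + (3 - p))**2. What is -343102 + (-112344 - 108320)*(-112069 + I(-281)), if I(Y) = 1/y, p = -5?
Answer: 1211733229820/49 ≈ 2.4729e+10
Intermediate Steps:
y = 196 (y = (6 + (3 - 1*(-5)))**2 = (6 + (3 + 5))**2 = (6 + 8)**2 = 14**2 = 196)
I(Y) = 1/196
-343102 + (-112344 - 108320)*(-112069 + I(-281)) = -343102 + (-112344 - 108320)*(-112069 + 1/196) = -343102 - 220664*(-21965523/196) = -343102 + 1211750041818/49 = 1211733229820/49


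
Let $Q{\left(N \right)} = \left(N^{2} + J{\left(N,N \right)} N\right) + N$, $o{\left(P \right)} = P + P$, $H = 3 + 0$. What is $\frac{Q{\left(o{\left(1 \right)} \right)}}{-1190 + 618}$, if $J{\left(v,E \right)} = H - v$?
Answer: $- \frac{2}{143} \approx -0.013986$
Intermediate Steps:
$H = 3$
$J{\left(v,E \right)} = 3 - v$
$o{\left(P \right)} = 2 P$
$Q{\left(N \right)} = N + N^{2} + N \left(3 - N\right)$ ($Q{\left(N \right)} = \left(N^{2} + \left(3 - N\right) N\right) + N = \left(N^{2} + N \left(3 - N\right)\right) + N = N + N^{2} + N \left(3 - N\right)$)
$\frac{Q{\left(o{\left(1 \right)} \right)}}{-1190 + 618} = \frac{4 \cdot 2 \cdot 1}{-1190 + 618} = \frac{4 \cdot 2}{-572} = 8 \left(- \frac{1}{572}\right) = - \frac{2}{143}$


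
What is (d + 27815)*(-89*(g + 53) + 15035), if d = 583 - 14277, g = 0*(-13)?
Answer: 145700478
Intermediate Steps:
g = 0
d = -13694
(d + 27815)*(-89*(g + 53) + 15035) = (-13694 + 27815)*(-89*(0 + 53) + 15035) = 14121*(-89*53 + 15035) = 14121*(-4717 + 15035) = 14121*10318 = 145700478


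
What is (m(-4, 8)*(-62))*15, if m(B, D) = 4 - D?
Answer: 3720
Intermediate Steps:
(m(-4, 8)*(-62))*15 = ((4 - 1*8)*(-62))*15 = ((4 - 8)*(-62))*15 = -4*(-62)*15 = 248*15 = 3720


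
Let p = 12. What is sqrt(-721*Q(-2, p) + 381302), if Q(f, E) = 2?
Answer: 2*sqrt(94965) ≈ 616.33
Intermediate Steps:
sqrt(-721*Q(-2, p) + 381302) = sqrt(-721*2 + 381302) = sqrt(-1442 + 381302) = sqrt(379860) = 2*sqrt(94965)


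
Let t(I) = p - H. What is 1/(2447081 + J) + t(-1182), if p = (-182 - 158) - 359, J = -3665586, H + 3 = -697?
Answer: 1218504/1218505 ≈ 1.0000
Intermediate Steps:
H = -700 (H = -3 - 697 = -700)
p = -699 (p = -340 - 359 = -699)
t(I) = 1 (t(I) = -699 - 1*(-700) = -699 + 700 = 1)
1/(2447081 + J) + t(-1182) = 1/(2447081 - 3665586) + 1 = 1/(-1218505) + 1 = -1/1218505 + 1 = 1218504/1218505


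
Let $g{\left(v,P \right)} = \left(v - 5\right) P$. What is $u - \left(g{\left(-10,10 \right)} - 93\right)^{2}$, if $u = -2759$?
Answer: $-61808$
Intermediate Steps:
$g{\left(v,P \right)} = P \left(-5 + v\right)$ ($g{\left(v,P \right)} = \left(-5 + v\right) P = P \left(-5 + v\right)$)
$u - \left(g{\left(-10,10 \right)} - 93\right)^{2} = -2759 - \left(10 \left(-5 - 10\right) - 93\right)^{2} = -2759 - \left(10 \left(-15\right) - 93\right)^{2} = -2759 - \left(-150 - 93\right)^{2} = -2759 - \left(-243\right)^{2} = -2759 - 59049 = -61808$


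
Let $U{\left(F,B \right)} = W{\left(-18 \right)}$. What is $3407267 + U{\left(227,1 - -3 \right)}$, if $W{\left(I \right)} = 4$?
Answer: $3407271$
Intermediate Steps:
$U{\left(F,B \right)} = 4$
$3407267 + U{\left(227,1 - -3 \right)} = 3407267 + 4 = 3407271$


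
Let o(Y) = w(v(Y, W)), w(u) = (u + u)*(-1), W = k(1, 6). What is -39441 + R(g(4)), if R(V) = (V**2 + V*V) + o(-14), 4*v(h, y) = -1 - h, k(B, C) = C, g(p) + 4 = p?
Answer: -78895/2 ≈ -39448.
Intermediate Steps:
g(p) = -4 + p
W = 6
v(h, y) = -1/4 - h/4 (v(h, y) = (-1 - h)/4 = -1/4 - h/4)
w(u) = -2*u (w(u) = (2*u)*(-1) = -2*u)
o(Y) = 1/2 + Y/2 (o(Y) = -2*(-1/4 - Y/4) = 1/2 + Y/2)
R(V) = -13/2 + 2*V**2 (R(V) = (V**2 + V*V) + (1/2 + (1/2)*(-14)) = (V**2 + V**2) + (1/2 - 7) = 2*V**2 - 13/2 = -13/2 + 2*V**2)
-39441 + R(g(4)) = -39441 + (-13/2 + 2*(-4 + 4)**2) = -39441 + (-13/2 + 2*0**2) = -39441 + (-13/2 + 2*0) = -39441 + (-13/2 + 0) = -39441 - 13/2 = -78895/2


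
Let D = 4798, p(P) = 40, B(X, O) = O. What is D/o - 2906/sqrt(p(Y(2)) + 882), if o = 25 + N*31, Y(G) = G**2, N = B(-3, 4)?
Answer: 4798/149 - 1453*sqrt(922)/461 ≈ -63.503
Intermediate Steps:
N = 4
o = 149 (o = 25 + 4*31 = 25 + 124 = 149)
D/o - 2906/sqrt(p(Y(2)) + 882) = 4798/149 - 2906/sqrt(40 + 882) = 4798*(1/149) - 2906*sqrt(922)/922 = 4798/149 - 1453*sqrt(922)/461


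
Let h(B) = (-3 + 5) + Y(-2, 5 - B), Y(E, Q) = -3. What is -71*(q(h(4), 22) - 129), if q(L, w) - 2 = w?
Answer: 7455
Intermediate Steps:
h(B) = -1 (h(B) = (-3 + 5) - 3 = 2 - 3 = -1)
q(L, w) = 2 + w
-71*(q(h(4), 22) - 129) = -71*((2 + 22) - 129) = -71*(24 - 129) = -71*(-105) = 7455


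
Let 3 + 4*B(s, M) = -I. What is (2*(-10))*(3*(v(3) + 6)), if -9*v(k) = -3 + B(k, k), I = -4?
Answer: -1135/3 ≈ -378.33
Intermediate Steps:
B(s, M) = ¼ (B(s, M) = -¾ + (-1*(-4))/4 = -¾ + (¼)*4 = -¾ + 1 = ¼)
v(k) = 11/36 (v(k) = -(-3 + ¼)/9 = -⅑*(-11/4) = 11/36)
(2*(-10))*(3*(v(3) + 6)) = (2*(-10))*(3*(11/36 + 6)) = -60*227/36 = -20*227/12 = -1135/3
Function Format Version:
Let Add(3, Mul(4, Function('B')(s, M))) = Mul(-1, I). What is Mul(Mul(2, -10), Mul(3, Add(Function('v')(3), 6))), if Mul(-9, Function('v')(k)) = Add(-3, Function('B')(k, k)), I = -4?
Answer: Rational(-1135, 3) ≈ -378.33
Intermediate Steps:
Function('B')(s, M) = Rational(1, 4) (Function('B')(s, M) = Add(Rational(-3, 4), Mul(Rational(1, 4), Mul(-1, -4))) = Add(Rational(-3, 4), Mul(Rational(1, 4), 4)) = Add(Rational(-3, 4), 1) = Rational(1, 4))
Function('v')(k) = Rational(11, 36) (Function('v')(k) = Mul(Rational(-1, 9), Add(-3, Rational(1, 4))) = Mul(Rational(-1, 9), Rational(-11, 4)) = Rational(11, 36))
Mul(Mul(2, -10), Mul(3, Add(Function('v')(3), 6))) = Mul(Mul(2, -10), Mul(3, Add(Rational(11, 36), 6))) = Mul(-20, Mul(3, Rational(227, 36))) = Mul(-20, Rational(227, 12)) = Rational(-1135, 3)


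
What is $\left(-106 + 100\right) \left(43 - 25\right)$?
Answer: $-108$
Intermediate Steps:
$\left(-106 + 100\right) \left(43 - 25\right) = - 6 \left(43 - 25\right) = \left(-6\right) 18 = -108$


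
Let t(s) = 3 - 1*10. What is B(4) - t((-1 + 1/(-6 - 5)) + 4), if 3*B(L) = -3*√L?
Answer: 5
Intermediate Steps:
B(L) = -√L (B(L) = (-3*√L)/3 = -√L)
t(s) = -7 (t(s) = 3 - 10 = -7)
B(4) - t((-1 + 1/(-6 - 5)) + 4) = -√4 - 1*(-7) = -1*2 + 7 = -2 + 7 = 5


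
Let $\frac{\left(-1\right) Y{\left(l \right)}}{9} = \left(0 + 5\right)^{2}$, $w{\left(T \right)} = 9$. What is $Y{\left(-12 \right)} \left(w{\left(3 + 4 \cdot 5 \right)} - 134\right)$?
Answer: $28125$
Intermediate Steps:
$Y{\left(l \right)} = -225$ ($Y{\left(l \right)} = - 9 \left(0 + 5\right)^{2} = - 9 \cdot 5^{2} = \left(-9\right) 25 = -225$)
$Y{\left(-12 \right)} \left(w{\left(3 + 4 \cdot 5 \right)} - 134\right) = - 225 \left(9 - 134\right) = \left(-225\right) \left(-125\right) = 28125$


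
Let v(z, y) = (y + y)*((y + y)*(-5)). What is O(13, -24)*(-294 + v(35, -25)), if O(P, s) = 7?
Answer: -89558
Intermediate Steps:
v(z, y) = -20*y**2 (v(z, y) = (2*y)*((2*y)*(-5)) = (2*y)*(-10*y) = -20*y**2)
O(13, -24)*(-294 + v(35, -25)) = 7*(-294 - 20*(-25)**2) = 7*(-294 - 20*625) = 7*(-294 - 12500) = 7*(-12794) = -89558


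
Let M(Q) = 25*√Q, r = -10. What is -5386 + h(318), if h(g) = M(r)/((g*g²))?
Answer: -5386 + 25*I*√10/32157432 ≈ -5386.0 + 2.4584e-6*I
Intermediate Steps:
h(g) = 25*I*√10/g³ (h(g) = (25*√(-10))/((g*g²)) = (25*(I*√10))/(g³) = (25*I*√10)/g³ = 25*I*√10/g³)
-5386 + h(318) = -5386 + 25*I*√10/318³ = -5386 + 25*I*√10*(1/32157432) = -5386 + 25*I*√10/32157432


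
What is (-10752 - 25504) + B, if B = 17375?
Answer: -18881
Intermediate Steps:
(-10752 - 25504) + B = (-10752 - 25504) + 17375 = -36256 + 17375 = -18881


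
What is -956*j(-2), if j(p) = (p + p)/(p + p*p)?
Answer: 1912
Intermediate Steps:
j(p) = 2*p/(p + p²) (j(p) = (2*p)/(p + p²) = 2*p/(p + p²))
-956*j(-2) = -1912/(1 - 2) = -1912/(-1) = -1912*(-1) = -956*(-2) = 1912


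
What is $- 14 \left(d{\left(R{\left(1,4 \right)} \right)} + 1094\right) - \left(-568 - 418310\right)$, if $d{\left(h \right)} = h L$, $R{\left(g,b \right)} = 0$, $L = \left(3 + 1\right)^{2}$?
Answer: $403562$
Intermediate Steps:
$L = 16$ ($L = 4^{2} = 16$)
$d{\left(h \right)} = 16 h$ ($d{\left(h \right)} = h 16 = 16 h$)
$- 14 \left(d{\left(R{\left(1,4 \right)} \right)} + 1094\right) - \left(-568 - 418310\right) = - 14 \left(16 \cdot 0 + 1094\right) - \left(-568 - 418310\right) = - 14 \left(0 + 1094\right) - \left(-568 - 418310\right) = \left(-14\right) 1094 - -418878 = -15316 + 418878 = 403562$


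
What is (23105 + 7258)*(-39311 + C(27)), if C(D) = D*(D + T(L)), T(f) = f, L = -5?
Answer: -1175564271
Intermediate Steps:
C(D) = D*(-5 + D) (C(D) = D*(D - 5) = D*(-5 + D))
(23105 + 7258)*(-39311 + C(27)) = (23105 + 7258)*(-39311 + 27*(-5 + 27)) = 30363*(-39311 + 27*22) = 30363*(-39311 + 594) = 30363*(-38717) = -1175564271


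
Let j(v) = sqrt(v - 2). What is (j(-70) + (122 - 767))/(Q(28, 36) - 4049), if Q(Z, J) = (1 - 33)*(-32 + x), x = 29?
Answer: 645/3953 - 6*I*sqrt(2)/3953 ≈ 0.16317 - 0.0021465*I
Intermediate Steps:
j(v) = sqrt(-2 + v)
Q(Z, J) = 96 (Q(Z, J) = (1 - 33)*(-32 + 29) = -32*(-3) = 96)
(j(-70) + (122 - 767))/(Q(28, 36) - 4049) = (sqrt(-2 - 70) + (122 - 767))/(96 - 4049) = (sqrt(-72) - 645)/(-3953) = (6*I*sqrt(2) - 645)*(-1/3953) = (-645 + 6*I*sqrt(2))*(-1/3953) = 645/3953 - 6*I*sqrt(2)/3953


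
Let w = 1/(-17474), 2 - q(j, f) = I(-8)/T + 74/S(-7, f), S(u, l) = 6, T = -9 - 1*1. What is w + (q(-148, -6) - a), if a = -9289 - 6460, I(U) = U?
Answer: 4125052217/262110 ≈ 15738.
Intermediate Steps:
T = -10 (T = -9 - 1 = -10)
q(j, f) = -167/15 (q(j, f) = 2 - (-8/(-10) + 74/6) = 2 - (-8*(-⅒) + 74*(⅙)) = 2 - (⅘ + 37/3) = 2 - 1*197/15 = 2 - 197/15 = -167/15)
w = -1/17474 ≈ -5.7228e-5
a = -15749
w + (q(-148, -6) - a) = -1/17474 + (-167/15 - 1*(-15749)) = -1/17474 + (-167/15 + 15749) = -1/17474 + 236068/15 = 4125052217/262110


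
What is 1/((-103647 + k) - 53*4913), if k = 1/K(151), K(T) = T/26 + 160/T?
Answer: -26961/9814770670 ≈ -2.7470e-6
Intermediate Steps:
K(T) = 160/T + T/26 (K(T) = T*(1/26) + 160/T = T/26 + 160/T = 160/T + T/26)
k = 3926/26961 (k = 1/(160/151 + (1/26)*151) = 1/(160*(1/151) + 151/26) = 1/(160/151 + 151/26) = 1/(26961/3926) = 3926/26961 ≈ 0.14562)
1/((-103647 + k) - 53*4913) = 1/((-103647 + 3926/26961) - 53*4913) = 1/(-2794422841/26961 - 260389) = 1/(-9814770670/26961) = -26961/9814770670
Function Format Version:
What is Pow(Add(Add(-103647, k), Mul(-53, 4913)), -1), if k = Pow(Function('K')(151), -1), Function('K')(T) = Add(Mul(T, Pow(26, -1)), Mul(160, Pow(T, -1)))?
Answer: Rational(-26961, 9814770670) ≈ -2.7470e-6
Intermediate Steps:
Function('K')(T) = Add(Mul(160, Pow(T, -1)), Mul(Rational(1, 26), T)) (Function('K')(T) = Add(Mul(T, Rational(1, 26)), Mul(160, Pow(T, -1))) = Add(Mul(Rational(1, 26), T), Mul(160, Pow(T, -1))) = Add(Mul(160, Pow(T, -1)), Mul(Rational(1, 26), T)))
k = Rational(3926, 26961) (k = Pow(Add(Mul(160, Pow(151, -1)), Mul(Rational(1, 26), 151)), -1) = Pow(Add(Mul(160, Rational(1, 151)), Rational(151, 26)), -1) = Pow(Add(Rational(160, 151), Rational(151, 26)), -1) = Pow(Rational(26961, 3926), -1) = Rational(3926, 26961) ≈ 0.14562)
Pow(Add(Add(-103647, k), Mul(-53, 4913)), -1) = Pow(Add(Add(-103647, Rational(3926, 26961)), Mul(-53, 4913)), -1) = Pow(Add(Rational(-2794422841, 26961), -260389), -1) = Pow(Rational(-9814770670, 26961), -1) = Rational(-26961, 9814770670)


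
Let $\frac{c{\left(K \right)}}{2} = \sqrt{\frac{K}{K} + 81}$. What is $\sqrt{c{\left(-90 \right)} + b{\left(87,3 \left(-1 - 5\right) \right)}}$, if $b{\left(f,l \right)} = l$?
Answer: $\sqrt{-18 + 2 \sqrt{82}} \approx 0.33282$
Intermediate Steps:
$c{\left(K \right)} = 2 \sqrt{82}$ ($c{\left(K \right)} = 2 \sqrt{\frac{K}{K} + 81} = 2 \sqrt{1 + 81} = 2 \sqrt{82}$)
$\sqrt{c{\left(-90 \right)} + b{\left(87,3 \left(-1 - 5\right) \right)}} = \sqrt{2 \sqrt{82} + 3 \left(-1 - 5\right)} = \sqrt{2 \sqrt{82} + 3 \left(-6\right)} = \sqrt{2 \sqrt{82} - 18} = \sqrt{-18 + 2 \sqrt{82}}$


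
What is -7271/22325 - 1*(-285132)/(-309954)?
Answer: -1436541239/1153287175 ≈ -1.2456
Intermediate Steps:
-7271/22325 - 1*(-285132)/(-309954) = -7271*1/22325 + 285132*(-1/309954) = -7271/22325 - 47522/51659 = -1436541239/1153287175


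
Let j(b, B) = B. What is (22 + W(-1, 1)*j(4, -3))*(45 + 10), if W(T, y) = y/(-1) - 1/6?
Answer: 2805/2 ≈ 1402.5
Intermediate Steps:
W(T, y) = -1/6 - y (W(T, y) = y*(-1) - 1*1/6 = -y - 1/6 = -1/6 - y)
(22 + W(-1, 1)*j(4, -3))*(45 + 10) = (22 + (-1/6 - 1*1)*(-3))*(45 + 10) = (22 + (-1/6 - 1)*(-3))*55 = (22 - 7/6*(-3))*55 = (22 + 7/2)*55 = (51/2)*55 = 2805/2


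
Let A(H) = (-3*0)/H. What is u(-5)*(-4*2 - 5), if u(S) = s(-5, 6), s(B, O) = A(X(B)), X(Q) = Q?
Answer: 0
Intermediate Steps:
A(H) = 0 (A(H) = 0/H = 0)
s(B, O) = 0
u(S) = 0
u(-5)*(-4*2 - 5) = 0*(-4*2 - 5) = 0*(-8 - 5) = 0*(-13) = 0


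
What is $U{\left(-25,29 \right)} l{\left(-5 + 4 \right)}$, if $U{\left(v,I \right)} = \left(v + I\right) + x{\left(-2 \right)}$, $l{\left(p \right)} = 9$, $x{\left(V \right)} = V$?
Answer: $18$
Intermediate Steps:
$U{\left(v,I \right)} = -2 + I + v$ ($U{\left(v,I \right)} = \left(v + I\right) - 2 = \left(I + v\right) - 2 = -2 + I + v$)
$U{\left(-25,29 \right)} l{\left(-5 + 4 \right)} = \left(-2 + 29 - 25\right) 9 = 2 \cdot 9 = 18$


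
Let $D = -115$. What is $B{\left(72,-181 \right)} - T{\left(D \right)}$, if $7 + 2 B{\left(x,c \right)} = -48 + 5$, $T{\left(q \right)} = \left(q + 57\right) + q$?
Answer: $148$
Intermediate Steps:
$T{\left(q \right)} = 57 + 2 q$ ($T{\left(q \right)} = \left(57 + q\right) + q = 57 + 2 q$)
$B{\left(x,c \right)} = -25$ ($B{\left(x,c \right)} = - \frac{7}{2} + \frac{-48 + 5}{2} = - \frac{7}{2} + \frac{1}{2} \left(-43\right) = - \frac{7}{2} - \frac{43}{2} = -25$)
$B{\left(72,-181 \right)} - T{\left(D \right)} = -25 - \left(57 + 2 \left(-115\right)\right) = -25 - \left(57 - 230\right) = -25 - -173 = -25 + 173 = 148$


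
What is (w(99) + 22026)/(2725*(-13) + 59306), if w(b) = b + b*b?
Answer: 31926/23881 ≈ 1.3369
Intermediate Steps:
w(b) = b + b**2
(w(99) + 22026)/(2725*(-13) + 59306) = (99*(1 + 99) + 22026)/(2725*(-13) + 59306) = (99*100 + 22026)/(-35425 + 59306) = (9900 + 22026)/23881 = 31926*(1/23881) = 31926/23881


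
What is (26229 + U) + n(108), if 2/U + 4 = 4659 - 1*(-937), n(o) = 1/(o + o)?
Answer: 1320053363/50328 ≈ 26229.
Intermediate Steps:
n(o) = 1/(2*o)
U = 1/2796 (U = 2/(-4 + (4659 - 1*(-937))) = 2/(-4 + (4659 + 937)) = 2/(-4 + 5596) = 2/5592 = 2*(1/5592) = 1/2796 ≈ 0.00035765)
(26229 + U) + n(108) = (26229 + 1/2796) + (½)/108 = 73336285/2796 + (½)*(1/108) = 73336285/2796 + 1/216 = 1320053363/50328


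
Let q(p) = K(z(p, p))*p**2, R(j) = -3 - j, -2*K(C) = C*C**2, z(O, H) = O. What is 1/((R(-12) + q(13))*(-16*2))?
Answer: 1/5940400 ≈ 1.6834e-7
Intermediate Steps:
K(C) = -C**3/2 (K(C) = -C*C**2/2 = -C**3/2)
q(p) = -p**5/2 (q(p) = (-p**3/2)*p**2 = -p**5/2)
1/((R(-12) + q(13))*(-16*2)) = 1/(((-3 - 1*(-12)) - 1/2*13**5)*(-16*2)) = 1/(((-3 + 12) - 1/2*371293)*(-32)) = 1/((9 - 371293/2)*(-32)) = 1/(-371275/2*(-32)) = 1/5940400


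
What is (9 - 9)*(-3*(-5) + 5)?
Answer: 0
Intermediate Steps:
(9 - 9)*(-3*(-5) + 5) = 0*(15 + 5) = 0*20 = 0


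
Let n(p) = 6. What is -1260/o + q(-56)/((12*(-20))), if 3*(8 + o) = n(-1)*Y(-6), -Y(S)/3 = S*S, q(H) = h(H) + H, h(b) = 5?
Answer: 467/80 ≈ 5.8375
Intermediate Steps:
q(H) = 5 + H
Y(S) = -3*S² (Y(S) = -3*S*S = -3*S²)
o = -224 (o = -8 + (6*(-3*(-6)²))/3 = -8 + (6*(-3*36))/3 = -8 + (6*(-108))/3 = -8 + (⅓)*(-648) = -8 - 216 = -224)
-1260/o + q(-56)/((12*(-20))) = -1260/(-224) + (5 - 56)/((12*(-20))) = -1260*(-1/224) - 51/(-240) = 45/8 - 51*(-1/240) = 45/8 + 17/80 = 467/80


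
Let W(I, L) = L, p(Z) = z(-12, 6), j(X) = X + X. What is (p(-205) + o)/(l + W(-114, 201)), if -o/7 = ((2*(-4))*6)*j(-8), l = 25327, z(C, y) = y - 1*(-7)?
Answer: -5363/25528 ≈ -0.21008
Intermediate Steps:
j(X) = 2*X
z(C, y) = 7 + y (z(C, y) = y + 7 = 7 + y)
p(Z) = 13 (p(Z) = 7 + 6 = 13)
o = -5376 (o = -7*(2*(-4))*6*2*(-8) = -7*(-8*6)*(-16) = -(-336)*(-16) = -7*768 = -5376)
(p(-205) + o)/(l + W(-114, 201)) = (13 - 5376)/(25327 + 201) = -5363/25528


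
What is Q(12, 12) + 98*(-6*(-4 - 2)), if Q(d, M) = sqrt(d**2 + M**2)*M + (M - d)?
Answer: 3528 + 144*sqrt(2) ≈ 3731.6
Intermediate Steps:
Q(d, M) = M - d + M*sqrt(M**2 + d**2) (Q(d, M) = sqrt(M**2 + d**2)*M + (M - d) = M*sqrt(M**2 + d**2) + (M - d) = M - d + M*sqrt(M**2 + d**2))
Q(12, 12) + 98*(-6*(-4 - 2)) = (12 - 1*12 + 12*sqrt(12**2 + 12**2)) + 98*(-6*(-4 - 2)) = (12 - 12 + 12*sqrt(144 + 144)) + 98*(-6*(-6)) = (12 - 12 + 12*sqrt(288)) + 98*36 = (12 - 12 + 12*(12*sqrt(2))) + 3528 = (12 - 12 + 144*sqrt(2)) + 3528 = 144*sqrt(2) + 3528 = 3528 + 144*sqrt(2)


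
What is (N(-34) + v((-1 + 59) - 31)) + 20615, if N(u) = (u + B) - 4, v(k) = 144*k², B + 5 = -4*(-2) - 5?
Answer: 125551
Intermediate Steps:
B = -2 (B = -5 + (-4*(-2) - 5) = -5 + (8 - 5) = -5 + 3 = -2)
N(u) = -6 + u (N(u) = (u - 2) - 4 = (-2 + u) - 4 = -6 + u)
(N(-34) + v((-1 + 59) - 31)) + 20615 = ((-6 - 34) + 144*((-1 + 59) - 31)²) + 20615 = (-40 + 144*(58 - 31)²) + 20615 = (-40 + 144*27²) + 20615 = (-40 + 144*729) + 20615 = (-40 + 104976) + 20615 = 104936 + 20615 = 125551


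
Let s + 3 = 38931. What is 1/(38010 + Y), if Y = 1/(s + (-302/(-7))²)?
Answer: 1998676/75969674809 ≈ 2.6309e-5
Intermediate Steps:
s = 38928 (s = -3 + 38931 = 38928)
Y = 49/1998676 (Y = 1/(38928 + (-302/(-7))²) = 1/(38928 + (-302*(-⅐))²) = 1/(38928 + (302/7)²) = 1/(38928 + 91204/49) = 1/(1998676/49) = 49/1998676 ≈ 2.4516e-5)
1/(38010 + Y) = 1/(38010 + 49/1998676) = 1/(75969674809/1998676) = 1998676/75969674809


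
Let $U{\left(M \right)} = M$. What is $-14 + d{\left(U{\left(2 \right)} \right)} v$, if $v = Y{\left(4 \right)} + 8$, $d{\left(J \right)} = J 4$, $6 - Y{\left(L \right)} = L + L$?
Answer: $34$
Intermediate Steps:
$Y{\left(L \right)} = 6 - 2 L$ ($Y{\left(L \right)} = 6 - \left(L + L\right) = 6 - 2 L$)
$d{\left(J \right)} = 4 J$
$v = 6$ ($v = \left(6 - 8\right) + 8 = -2 + 8 = 6$)
$-14 + d{\left(U{\left(2 \right)} \right)} v = -14 + 4 \cdot 2 \cdot 6 = -14 + 8 \cdot 6 = -14 + 48 = 34$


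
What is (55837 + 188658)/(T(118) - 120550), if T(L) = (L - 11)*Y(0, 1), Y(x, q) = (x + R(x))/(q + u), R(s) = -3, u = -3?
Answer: -488990/240779 ≈ -2.0309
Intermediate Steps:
Y(x, q) = (-3 + x)/(-3 + q) (Y(x, q) = (x - 3)/(q - 3) = (-3 + x)/(-3 + q))
T(L) = -33/2 + 3*L/2 (T(L) = (L - 11)*((-3 + 0)/(-3 + 1)) = (-11 + L)*(-3/(-2)) = (-11 + L)*(-½*(-3)) = (-11 + L)*(3/2) = -33/2 + 3*L/2)
(55837 + 188658)/(T(118) - 120550) = (55837 + 188658)/((-33/2 + (3/2)*118) - 120550) = 244495/((-33/2 + 177) - 120550) = 244495/(321/2 - 120550) = 244495/(-240779/2) = 244495*(-2/240779) = -488990/240779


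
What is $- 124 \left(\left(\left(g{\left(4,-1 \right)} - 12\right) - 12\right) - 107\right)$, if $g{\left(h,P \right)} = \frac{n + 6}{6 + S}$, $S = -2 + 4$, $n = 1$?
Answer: $\frac{32271}{2} \approx 16136.0$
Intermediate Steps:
$S = 2$
$g{\left(h,P \right)} = \frac{7}{8}$ ($g{\left(h,P \right)} = \frac{1 + 6}{6 + 2} = \frac{7}{8}$)
$- 124 \left(\left(\left(g{\left(4,-1 \right)} - 12\right) - 12\right) - 107\right) = - 124 \left(\left(\left(\frac{7}{8} - 12\right) - 12\right) - 107\right) = - 124 \left(\left(- \frac{89}{8} - 12\right) - 107\right) = - 124 \left(- \frac{185}{8} - 107\right) = \left(-124\right) \left(- \frac{1041}{8}\right) = \frac{32271}{2}$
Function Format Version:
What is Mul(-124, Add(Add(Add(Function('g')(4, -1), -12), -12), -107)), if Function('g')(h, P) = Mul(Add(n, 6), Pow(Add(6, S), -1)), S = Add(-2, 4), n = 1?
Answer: Rational(32271, 2) ≈ 16136.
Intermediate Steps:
S = 2
Function('g')(h, P) = Rational(7, 8) (Function('g')(h, P) = Mul(Add(1, 6), Pow(Add(6, 2), -1)) = Mul(7, Pow(8, -1)) = Mul(7, Rational(1, 8)) = Rational(7, 8))
Mul(-124, Add(Add(Add(Function('g')(4, -1), -12), -12), -107)) = Mul(-124, Add(Add(Add(Rational(7, 8), -12), -12), -107)) = Mul(-124, Add(Add(Rational(-89, 8), -12), -107)) = Mul(-124, Add(Rational(-185, 8), -107)) = Mul(-124, Rational(-1041, 8)) = Rational(32271, 2)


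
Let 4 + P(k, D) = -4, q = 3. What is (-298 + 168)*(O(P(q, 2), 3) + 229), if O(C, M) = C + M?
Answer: -29120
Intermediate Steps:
P(k, D) = -8 (P(k, D) = -4 - 4 = -8)
(-298 + 168)*(O(P(q, 2), 3) + 229) = (-298 + 168)*((-8 + 3) + 229) = -130*(-5 + 229) = -130*224 = -29120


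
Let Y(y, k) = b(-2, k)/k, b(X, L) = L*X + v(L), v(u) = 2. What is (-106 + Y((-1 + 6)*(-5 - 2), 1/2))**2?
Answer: 10816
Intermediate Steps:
b(X, L) = 2 + L*X (b(X, L) = L*X + 2 = 2 + L*X)
Y(y, k) = (2 - 2*k)/k (Y(y, k) = (2 + k*(-2))/k = (2 - 2*k)/k)
(-106 + Y((-1 + 6)*(-5 - 2), 1/2))**2 = (-106 + (-2 + 2/((1/2))))**2 = (-106 + (-2 + 2/((1*(1/2)))))**2 = (-106 + (-2 + 2/(1/2)))**2 = (-106 + (-2 + 2*2))**2 = (-106 + (-2 + 4))**2 = (-106 + 2)**2 = (-104)**2 = 10816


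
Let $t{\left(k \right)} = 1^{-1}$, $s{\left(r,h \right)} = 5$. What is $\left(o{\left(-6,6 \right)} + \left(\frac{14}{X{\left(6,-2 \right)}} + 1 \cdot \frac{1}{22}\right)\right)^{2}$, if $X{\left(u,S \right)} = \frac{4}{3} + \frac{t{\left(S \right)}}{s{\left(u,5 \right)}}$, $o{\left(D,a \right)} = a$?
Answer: $\frac{58967041}{256036} \approx 230.31$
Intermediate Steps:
$t{\left(k \right)} = 1$
$X{\left(u,S \right)} = \frac{23}{15}$ ($X{\left(u,S \right)} = \frac{4}{3} + 1 \cdot \frac{1}{5} = 4 \cdot \frac{1}{3} + 1 \cdot \frac{1}{5} = \frac{4}{3} + \frac{1}{5} = \frac{23}{15}$)
$\left(o{\left(-6,6 \right)} + \left(\frac{14}{X{\left(6,-2 \right)}} + 1 \cdot \frac{1}{22}\right)\right)^{2} = \left(6 + \left(\frac{14}{\frac{23}{15}} + 1 \cdot \frac{1}{22}\right)\right)^{2} = \left(6 + \left(14 \cdot \frac{15}{23} + 1 \cdot \frac{1}{22}\right)\right)^{2} = \left(6 + \left(\frac{210}{23} + \frac{1}{22}\right)\right)^{2} = \left(6 + \frac{4643}{506}\right)^{2} = \left(\frac{7679}{506}\right)^{2} = \frac{58967041}{256036}$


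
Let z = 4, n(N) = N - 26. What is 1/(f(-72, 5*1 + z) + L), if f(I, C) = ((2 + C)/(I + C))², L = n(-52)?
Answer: -3969/309461 ≈ -0.012826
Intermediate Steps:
n(N) = -26 + N
L = -78 (L = -26 - 52 = -78)
f(I, C) = (2 + C)²/(C + I)² (f(I, C) = ((2 + C)/(C + I))² = (2 + C)²/(C + I)²)
1/(f(-72, 5*1 + z) + L) = 1/((2 + (5*1 + 4))²/((5*1 + 4) - 72)² - 78) = 1/((2 + (5 + 4))²/((5 + 4) - 72)² - 78) = 1/((2 + 9)²/(9 - 72)² - 78) = 1/(11²/(-63)² - 78) = 1/(121*(1/3969) - 78) = 1/(121/3969 - 78) = 1/(-309461/3969) = -3969/309461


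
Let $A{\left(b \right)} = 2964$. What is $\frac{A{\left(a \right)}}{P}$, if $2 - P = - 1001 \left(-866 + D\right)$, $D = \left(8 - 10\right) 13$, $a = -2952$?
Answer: $- \frac{494}{148815} \approx -0.0033196$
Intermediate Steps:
$D = -26$ ($D = \left(-2\right) 13 = -26$)
$P = -892890$ ($P = 2 - - 1001 \left(-866 - 26\right) = 2 - \left(-1001\right) \left(-892\right) = 2 - 892892 = -892890$)
$\frac{A{\left(a \right)}}{P} = \frac{2964}{-892890} = 2964 \left(- \frac{1}{892890}\right) = - \frac{494}{148815}$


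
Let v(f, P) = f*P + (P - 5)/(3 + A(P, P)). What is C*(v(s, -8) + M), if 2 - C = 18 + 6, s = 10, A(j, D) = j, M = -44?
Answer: 13354/5 ≈ 2670.8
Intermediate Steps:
C = -22 (C = 2 - (18 + 6) = 2 - 1*24 = 2 - 24 = -22)
v(f, P) = P*f + (-5 + P)/(3 + P) (v(f, P) = f*P + (P - 5)/(3 + P) = P*f + (-5 + P)/(3 + P))
C*(v(s, -8) + M) = -22*((-5 - 8 + 10*(-8)² + 3*(-8)*10)/(3 - 8) - 44) = -22*((-5 - 8 + 10*64 - 240)/(-5) - 44) = -22*(-(-5 - 8 + 640 - 240)/5 - 44) = -22*(-⅕*387 - 44) = -22*(-387/5 - 44) = -22*(-607/5) = 13354/5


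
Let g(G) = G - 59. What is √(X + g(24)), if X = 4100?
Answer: √4065 ≈ 63.757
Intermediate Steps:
g(G) = -59 + G
√(X + g(24)) = √(4100 + (-59 + 24)) = √(4100 - 35) = √4065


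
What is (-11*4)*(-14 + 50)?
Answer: -1584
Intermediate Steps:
(-11*4)*(-14 + 50) = -44*36 = -1584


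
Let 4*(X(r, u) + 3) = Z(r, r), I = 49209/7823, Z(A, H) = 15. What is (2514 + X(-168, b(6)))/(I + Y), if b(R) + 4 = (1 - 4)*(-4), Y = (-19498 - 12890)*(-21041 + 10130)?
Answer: 3747217/526578012452 ≈ 7.1162e-6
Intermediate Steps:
Y = 353385468 (Y = -32388*(-10911) = 353385468)
I = 49209/7823 (I = 49209*(1/7823) = 49209/7823 ≈ 6.2903)
b(R) = 8 (b(R) = -4 + (1 - 4)*(-4) = -4 - 3*(-4) = -4 + 12 = 8)
X(r, u) = ¾ (X(r, u) = -3 + (¼)*15 = -3 + 15/4 = ¾)
(2514 + X(-168, b(6)))/(I + Y) = (2514 + ¾)/(49209/7823 + 353385468) = 10059/(4*(2764534565373/7823)) = (10059/4)*(7823/2764534565373) = 3747217/526578012452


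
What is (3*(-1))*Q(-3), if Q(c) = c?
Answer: 9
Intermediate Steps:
(3*(-1))*Q(-3) = (3*(-1))*(-3) = -3*(-3) = 9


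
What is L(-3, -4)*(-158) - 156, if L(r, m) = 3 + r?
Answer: -156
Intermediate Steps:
L(-3, -4)*(-158) - 156 = (3 - 3)*(-158) - 156 = 0*(-158) - 156 = 0 - 156 = -156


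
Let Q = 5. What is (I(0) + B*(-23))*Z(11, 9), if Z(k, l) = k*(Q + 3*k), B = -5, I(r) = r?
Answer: 48070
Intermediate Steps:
Z(k, l) = k*(5 + 3*k)
(I(0) + B*(-23))*Z(11, 9) = (0 - 5*(-23))*(11*(5 + 3*11)) = (0 + 115)*(11*(5 + 33)) = 115*(11*38) = 115*418 = 48070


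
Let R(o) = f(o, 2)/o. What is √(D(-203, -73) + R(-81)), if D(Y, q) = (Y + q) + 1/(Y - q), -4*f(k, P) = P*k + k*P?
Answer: I*√4681430/130 ≈ 16.644*I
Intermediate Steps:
f(k, P) = -P*k/2 (f(k, P) = -(P*k + k*P)/4 = -(P*k + P*k)/4 = -P*k/2)
D(Y, q) = Y + q + 1/(Y - q)
R(o) = -1 (R(o) = (-½*2*o)/o = (-o)/o = -1)
√(D(-203, -73) + R(-81)) = √((1 + (-203)² - 1*(-73)²)/(-203 - 1*(-73)) - 1) = √((1 + 41209 - 1*5329)/(-203 + 73) - 1) = √((1 + 41209 - 5329)/(-130) - 1) = √(-1/130*35881 - 1) = √(-35881/130 - 1) = √(-36011/130) = I*√4681430/130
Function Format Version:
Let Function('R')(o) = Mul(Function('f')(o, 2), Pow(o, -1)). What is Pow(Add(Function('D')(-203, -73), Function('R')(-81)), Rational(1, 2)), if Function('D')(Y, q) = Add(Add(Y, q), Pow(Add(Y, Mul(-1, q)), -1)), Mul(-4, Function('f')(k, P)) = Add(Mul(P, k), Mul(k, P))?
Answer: Mul(Rational(1, 130), I, Pow(4681430, Rational(1, 2))) ≈ Mul(16.644, I)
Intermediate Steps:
Function('f')(k, P) = Mul(Rational(-1, 2), P, k) (Function('f')(k, P) = Mul(Rational(-1, 4), Add(Mul(P, k), Mul(k, P))) = Mul(Rational(-1, 4), Add(Mul(P, k), Mul(P, k))) = Mul(Rational(-1, 4), Mul(2, P, k)) = Mul(Rational(-1, 2), P, k))
Function('D')(Y, q) = Add(Y, q, Pow(Add(Y, Mul(-1, q)), -1))
Function('R')(o) = -1 (Function('R')(o) = Mul(Mul(Rational(-1, 2), 2, o), Pow(o, -1)) = Mul(Mul(-1, o), Pow(o, -1)) = -1)
Pow(Add(Function('D')(-203, -73), Function('R')(-81)), Rational(1, 2)) = Pow(Add(Mul(Pow(Add(-203, Mul(-1, -73)), -1), Add(1, Pow(-203, 2), Mul(-1, Pow(-73, 2)))), -1), Rational(1, 2)) = Pow(Add(Mul(Pow(Add(-203, 73), -1), Add(1, 41209, Mul(-1, 5329))), -1), Rational(1, 2)) = Pow(Add(Mul(Pow(-130, -1), Add(1, 41209, -5329)), -1), Rational(1, 2)) = Pow(Add(Mul(Rational(-1, 130), 35881), -1), Rational(1, 2)) = Pow(Add(Rational(-35881, 130), -1), Rational(1, 2)) = Pow(Rational(-36011, 130), Rational(1, 2)) = Mul(Rational(1, 130), I, Pow(4681430, Rational(1, 2)))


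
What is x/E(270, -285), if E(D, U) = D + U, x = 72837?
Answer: -24279/5 ≈ -4855.8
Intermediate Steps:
x/E(270, -285) = 72837/(270 - 285) = 72837/(-15) = 72837*(-1/15) = -24279/5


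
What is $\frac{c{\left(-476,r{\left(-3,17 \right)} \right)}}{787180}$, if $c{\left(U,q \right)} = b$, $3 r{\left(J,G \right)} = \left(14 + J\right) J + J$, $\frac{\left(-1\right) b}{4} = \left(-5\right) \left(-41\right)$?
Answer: $- \frac{41}{39359} \approx -0.0010417$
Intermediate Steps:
$b = -820$ ($b = - 4 \left(\left(-5\right) \left(-41\right)\right) = \left(-4\right) 205 = -820$)
$r{\left(J,G \right)} = \frac{J}{3} + \frac{J \left(14 + J\right)}{3}$ ($r{\left(J,G \right)} = \frac{\left(14 + J\right) J + J}{3} = \frac{J \left(14 + J\right) + J}{3} = \frac{J + J \left(14 + J\right)}{3} = \frac{J}{3} + \frac{J \left(14 + J\right)}{3}$)
$c{\left(U,q \right)} = -820$
$\frac{c{\left(-476,r{\left(-3,17 \right)} \right)}}{787180} = - \frac{820}{787180} = \left(-820\right) \frac{1}{787180} = - \frac{41}{39359}$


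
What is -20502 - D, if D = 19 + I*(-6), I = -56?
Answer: -20857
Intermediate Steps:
D = 355 (D = 19 - 56*(-6) = 19 + 336 = 355)
-20502 - D = -20502 - 1*355 = -20502 - 355 = -20857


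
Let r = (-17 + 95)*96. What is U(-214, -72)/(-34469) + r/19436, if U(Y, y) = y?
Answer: 64875816/167484871 ≈ 0.38735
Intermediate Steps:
r = 7488 (r = 78*96 = 7488)
U(-214, -72)/(-34469) + r/19436 = -72/(-34469) + 7488/19436 = -72*(-1/34469) + 7488*(1/19436) = 72/34469 + 1872/4859 = 64875816/167484871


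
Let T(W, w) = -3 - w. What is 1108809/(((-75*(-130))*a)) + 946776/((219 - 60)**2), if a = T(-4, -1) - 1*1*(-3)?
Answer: 318486037/2106750 ≈ 151.17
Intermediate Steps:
a = 1 (a = (-3 - 1*(-1)) - 1*1*(-3) = (-3 + 1) - 1*(-3) = -2 + 3 = 1)
1108809/(((-75*(-130))*a)) + 946776/((219 - 60)**2) = 1108809/((-75*(-130)*1)) + 946776/((219 - 60)**2) = 1108809/((9750*1)) + 946776/(159**2) = 1108809/9750 + 946776/25281 = 1108809*(1/9750) + 946776*(1/25281) = 28431/250 + 315592/8427 = 318486037/2106750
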